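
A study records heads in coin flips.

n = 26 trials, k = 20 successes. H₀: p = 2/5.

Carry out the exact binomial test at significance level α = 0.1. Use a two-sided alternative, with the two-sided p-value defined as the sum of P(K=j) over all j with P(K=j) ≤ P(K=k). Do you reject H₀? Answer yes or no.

reject H₀: yes

Exact binomial: n=26, k=20, p₀=2/5=0.4000
P(X=j) = C(n,j)·p₀^j·(1−p₀)^(n−j); p = Σ P(X=j) over j with P(X=j) ≤ P(X=20)
p-value (two-sided) = 0.00018
At α=0.1: p < α → reject H₀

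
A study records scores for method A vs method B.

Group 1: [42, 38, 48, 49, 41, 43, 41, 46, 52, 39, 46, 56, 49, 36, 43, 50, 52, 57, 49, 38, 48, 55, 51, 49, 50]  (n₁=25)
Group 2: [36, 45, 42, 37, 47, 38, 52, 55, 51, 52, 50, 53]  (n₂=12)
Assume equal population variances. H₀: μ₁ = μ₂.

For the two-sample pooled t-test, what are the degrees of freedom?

df = n₁ + n₂ − 2 = 25 + 12 − 2 = 35

degrees of freedom = 35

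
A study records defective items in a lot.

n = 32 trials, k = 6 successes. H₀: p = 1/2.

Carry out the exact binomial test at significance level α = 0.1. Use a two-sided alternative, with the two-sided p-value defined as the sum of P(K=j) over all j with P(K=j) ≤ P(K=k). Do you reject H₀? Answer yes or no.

Exact binomial: n=32, k=6, p₀=1/2=0.5000
P(X=j) = C(n,j)·p₀^j·(1−p₀)^(n−j); p = Σ P(X=j) over j with P(X=j) ≤ P(X=6)
p-value (two-sided) = 0.00054
At α=0.1: p < α → reject H₀

reject H₀: yes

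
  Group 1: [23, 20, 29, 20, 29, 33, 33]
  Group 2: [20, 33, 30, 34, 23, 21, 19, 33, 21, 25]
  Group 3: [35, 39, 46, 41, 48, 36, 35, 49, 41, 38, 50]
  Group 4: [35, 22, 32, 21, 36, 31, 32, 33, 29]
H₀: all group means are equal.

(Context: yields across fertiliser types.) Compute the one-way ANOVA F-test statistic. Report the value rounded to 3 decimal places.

Group means [26.71, 25.90, 41.64, 30.11], grand mean 31.757
SSB = Σnᵢ(x̄ᵢ−x̄)² = 1619.048; SSW = ΣΣ(x−x̄ᵢ)² = 1065.763
MSB = 1619.048/3 = 539.6826; MSW = 1065.763/33 = 32.2958
F = MSB/MSW = 16.7106
df = (3, 33)

test statistic = 16.711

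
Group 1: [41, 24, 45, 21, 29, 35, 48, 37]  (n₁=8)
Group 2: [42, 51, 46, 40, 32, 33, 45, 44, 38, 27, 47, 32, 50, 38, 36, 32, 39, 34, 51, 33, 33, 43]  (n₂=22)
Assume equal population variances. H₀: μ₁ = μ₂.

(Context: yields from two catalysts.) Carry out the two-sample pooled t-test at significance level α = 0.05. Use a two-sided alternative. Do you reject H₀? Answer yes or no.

reject H₀: no

x̄₁=35.000, s₁=9.725, n₁=8
x̄₂=39.364, s₂=7.041, n₂=22
s_p² = [7·9.725² + 21·7.041²]/28 = 60.8247
SE = √(s_p²·(1/8+1/22)) = 3.2199
t = (35.000−39.364)/3.2199 = -1.3552
df = 28
p-value (two-sided) = 0.18619
At α=0.05: p ≥ α → fail to reject H₀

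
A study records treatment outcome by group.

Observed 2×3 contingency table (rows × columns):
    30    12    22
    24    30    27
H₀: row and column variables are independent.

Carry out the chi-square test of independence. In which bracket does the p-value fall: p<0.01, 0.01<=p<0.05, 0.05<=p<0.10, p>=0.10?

Row totals [64, 81], col totals [54, 42, 49], n=145
χ² = (30−23.83)²/23.83 + (12−18.54)²/18.54 + (22−21.63)²/21.63 + (24−30.17)²/30.17 + (30−23.46)²/23.46 + (27−27.37)²/27.37 = 6.9942
df = 2
p-value (upper-tail) = 0.03029
→ bracket: 0.01<=p<0.05

p-value bracket: 0.01<=p<0.05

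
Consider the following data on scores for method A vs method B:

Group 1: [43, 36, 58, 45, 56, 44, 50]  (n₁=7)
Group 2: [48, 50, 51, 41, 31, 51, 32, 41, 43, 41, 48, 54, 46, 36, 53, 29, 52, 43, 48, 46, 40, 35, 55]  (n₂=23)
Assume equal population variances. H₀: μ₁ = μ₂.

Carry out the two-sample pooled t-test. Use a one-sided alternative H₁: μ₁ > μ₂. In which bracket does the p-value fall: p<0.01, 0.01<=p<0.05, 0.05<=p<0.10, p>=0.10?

x̄₁=47.429, s₁=7.743, n₁=7
x̄₂=44.087, s₂=7.639, n₂=23
s_p² = [6·7.743² + 22·7.639²]/28 = 58.6979
SE = √(s_p²·(1/7+1/23)) = 3.3072
t = (47.429−44.087)/3.3072 = 1.0104
df = 28
p-value (one-sided, H₁ greater) = 0.16048
→ bracket: p>=0.10

p-value bracket: p>=0.10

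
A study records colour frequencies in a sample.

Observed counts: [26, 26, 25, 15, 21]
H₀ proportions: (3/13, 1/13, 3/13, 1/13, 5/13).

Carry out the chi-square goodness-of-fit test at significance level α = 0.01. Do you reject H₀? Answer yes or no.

reject H₀: yes

n = 113; E_i = n·p_i = [26.08, 8.69, 26.08, 8.69, 43.46]
χ² = (26−26.08)²/26.08 + (26−8.69)²/8.69 + (25−26.08)²/26.08 + (15−8.69)²/8.69 + (21−43.46)²/43.46 = 50.6926
df = 4
p-value (upper-tail) = 0.00000
At α=0.01: p < α → reject H₀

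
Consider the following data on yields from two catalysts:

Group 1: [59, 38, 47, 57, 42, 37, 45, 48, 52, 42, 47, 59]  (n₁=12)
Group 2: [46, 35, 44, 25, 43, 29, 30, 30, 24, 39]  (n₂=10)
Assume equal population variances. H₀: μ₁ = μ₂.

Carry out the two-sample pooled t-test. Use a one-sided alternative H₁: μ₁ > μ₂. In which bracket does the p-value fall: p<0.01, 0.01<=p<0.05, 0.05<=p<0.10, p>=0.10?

p-value bracket: p<0.01

x̄₁=47.750, s₁=7.641, n₁=12
x̄₂=34.500, s₂=8.073, n₂=10
s_p² = [11·7.641² + 9·8.073²]/20 = 61.4375
SE = √(s_p²·(1/12+1/10)) = 3.3561
t = (47.750−34.500)/3.3561 = 3.9480
df = 20
p-value (one-sided, H₁ greater) = 0.00040
→ bracket: p<0.01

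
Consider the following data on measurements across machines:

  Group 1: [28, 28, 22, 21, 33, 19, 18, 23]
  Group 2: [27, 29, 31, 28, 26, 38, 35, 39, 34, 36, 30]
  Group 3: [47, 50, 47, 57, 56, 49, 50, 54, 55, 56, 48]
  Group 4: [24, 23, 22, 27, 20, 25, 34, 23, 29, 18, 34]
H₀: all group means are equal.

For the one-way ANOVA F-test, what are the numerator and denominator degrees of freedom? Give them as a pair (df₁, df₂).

k = 4 groups, N = 41 total
df = (k−1, N−k) = (4−1, 41−4) = (3, 37)

degrees of freedom = [3, 37]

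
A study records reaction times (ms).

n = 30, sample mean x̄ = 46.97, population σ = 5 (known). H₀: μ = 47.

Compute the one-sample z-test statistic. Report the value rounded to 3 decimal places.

SE = σ/√n = 5/√30 = 0.9129
z = (x̄−μ₀)/SE = (46.97−47)/0.9129 = -0.0329

test statistic = -0.033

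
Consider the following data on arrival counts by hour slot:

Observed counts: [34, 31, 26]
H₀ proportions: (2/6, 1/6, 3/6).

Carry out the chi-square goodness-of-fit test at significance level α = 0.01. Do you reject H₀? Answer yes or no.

reject H₀: yes

n = 91; E_i = n·p_i = [30.33, 15.17, 45.50]
χ² = (34−30.33)²/30.33 + (31−15.17)²/15.17 + (26−45.50)²/45.50 = 25.3297
df = 2
p-value (upper-tail) = 0.00000
At α=0.01: p < α → reject H₀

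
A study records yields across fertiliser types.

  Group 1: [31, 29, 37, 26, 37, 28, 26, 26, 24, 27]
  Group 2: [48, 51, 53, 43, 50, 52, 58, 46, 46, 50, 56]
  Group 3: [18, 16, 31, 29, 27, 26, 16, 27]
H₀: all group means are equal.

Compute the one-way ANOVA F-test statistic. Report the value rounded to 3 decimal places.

test statistic = 78.693

Group means [29.10, 50.27, 23.75], grand mean 35.655
SSB = Σnᵢ(x̄ᵢ−x̄)² = 3913.970; SSW = ΣΣ(x−x̄ᵢ)² = 646.582
MSB = 3913.970/2 = 1956.9850; MSW = 646.582/26 = 24.8685
F = MSB/MSW = 78.6932
df = (2, 26)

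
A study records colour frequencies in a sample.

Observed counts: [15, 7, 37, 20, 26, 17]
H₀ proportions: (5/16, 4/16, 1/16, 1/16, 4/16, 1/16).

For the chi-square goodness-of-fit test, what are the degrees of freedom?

degrees of freedom = 5

df = k − 1 = 6 − 1 = 5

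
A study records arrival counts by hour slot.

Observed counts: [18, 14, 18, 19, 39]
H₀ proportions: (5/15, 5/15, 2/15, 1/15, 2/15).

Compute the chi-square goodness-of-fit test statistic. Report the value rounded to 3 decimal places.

n = 108; E_i = n·p_i = [36.00, 36.00, 14.40, 7.20, 14.40]
χ² = (18−36.00)²/36.00 + (14−36.00)²/36.00 + (18−14.40)²/14.40 + (19−7.20)²/7.20 + (39−14.40)²/14.40 = 84.7083
df = 4

test statistic = 84.708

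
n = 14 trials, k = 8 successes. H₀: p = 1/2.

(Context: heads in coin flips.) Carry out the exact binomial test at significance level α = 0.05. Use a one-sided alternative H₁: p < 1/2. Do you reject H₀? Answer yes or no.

reject H₀: no

Exact binomial: n=14, k=8, p₀=1/2=0.5000
P(X≤8) from Σ C(n,i)·p₀^i·(1−p₀)^(n−i)
p-value (one-sided, H₁ less) = 0.78802
At α=0.05: p ≥ α → fail to reject H₀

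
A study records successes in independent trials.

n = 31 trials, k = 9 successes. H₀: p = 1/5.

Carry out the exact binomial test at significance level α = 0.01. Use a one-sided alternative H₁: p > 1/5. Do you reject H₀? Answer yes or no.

reject H₀: no

Exact binomial: n=31, k=9, p₀=1/5=0.2000
P(X≥9) from Σ C(n,i)·p₀^i·(1−p₀)^(n−i)
p-value (one-sided, H₁ greater) = 0.15076
At α=0.01: p ≥ α → fail to reject H₀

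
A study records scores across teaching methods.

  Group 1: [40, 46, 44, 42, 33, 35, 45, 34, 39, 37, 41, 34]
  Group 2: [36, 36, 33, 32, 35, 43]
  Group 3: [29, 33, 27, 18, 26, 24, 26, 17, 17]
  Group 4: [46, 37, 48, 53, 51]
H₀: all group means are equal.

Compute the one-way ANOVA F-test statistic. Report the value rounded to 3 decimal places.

Group means [39.17, 35.83, 24.11, 47.00], grand mean 35.531
SSB = Σnᵢ(x̄ᵢ−x̄)² = 1990.580; SSW = ΣΣ(x−x̄ᵢ)² = 715.389
MSB = 1990.580/3 = 663.5266; MSW = 715.389/28 = 25.5496
F = MSB/MSW = 25.9701
df = (3, 28)

test statistic = 25.970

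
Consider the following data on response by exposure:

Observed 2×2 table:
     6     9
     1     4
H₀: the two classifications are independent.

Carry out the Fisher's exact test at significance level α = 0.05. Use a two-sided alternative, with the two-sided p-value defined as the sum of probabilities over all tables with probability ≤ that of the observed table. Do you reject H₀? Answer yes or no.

reject H₀: no

Margins: r₁=15, r₂=5, c₁=7, c₂=13, n=20
p_obs = C(15,6)·C(5,1)/C(20,7); sum pmf over tables with pmf ≤ p_obs
p-value (two-sided) = 0.61262
At α=0.05: p ≥ α → fail to reject H₀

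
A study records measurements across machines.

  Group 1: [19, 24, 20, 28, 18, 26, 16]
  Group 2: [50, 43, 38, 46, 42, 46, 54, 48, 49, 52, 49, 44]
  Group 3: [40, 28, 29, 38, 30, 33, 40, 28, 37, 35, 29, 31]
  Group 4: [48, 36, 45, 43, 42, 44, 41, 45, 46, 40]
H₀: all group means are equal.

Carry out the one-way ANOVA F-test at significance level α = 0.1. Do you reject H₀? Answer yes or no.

reject H₀: yes

Group means [21.57, 46.75, 33.17, 43.00], grand mean 37.561
SSB = Σnᵢ(x̄ᵢ−x̄)² = 3330.467; SSW = ΣΣ(x−x̄ᵢ)² = 687.631
MSB = 3330.467/3 = 1110.1555; MSW = 687.631/37 = 18.5846
F = MSB/MSW = 59.7352
df = (3, 37)
p-value (upper-tail) = 0.00000
At α=0.1: p < α → reject H₀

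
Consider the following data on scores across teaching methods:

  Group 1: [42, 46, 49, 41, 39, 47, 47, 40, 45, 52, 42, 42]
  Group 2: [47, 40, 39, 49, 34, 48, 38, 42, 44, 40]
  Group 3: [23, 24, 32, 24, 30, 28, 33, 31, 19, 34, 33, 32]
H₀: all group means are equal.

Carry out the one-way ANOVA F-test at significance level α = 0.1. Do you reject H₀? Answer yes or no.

reject H₀: yes

Group means [44.33, 42.10, 28.58], grand mean 38.118
SSB = Σnᵢ(x̄ᵢ−x̄)² = 1713.046; SSW = ΣΣ(x−x̄ᵢ)² = 648.483
MSB = 1713.046/2 = 856.5230; MSW = 648.483/31 = 20.9188
F = MSB/MSW = 40.9451
df = (2, 31)
p-value (upper-tail) = 0.00000
At α=0.1: p < α → reject H₀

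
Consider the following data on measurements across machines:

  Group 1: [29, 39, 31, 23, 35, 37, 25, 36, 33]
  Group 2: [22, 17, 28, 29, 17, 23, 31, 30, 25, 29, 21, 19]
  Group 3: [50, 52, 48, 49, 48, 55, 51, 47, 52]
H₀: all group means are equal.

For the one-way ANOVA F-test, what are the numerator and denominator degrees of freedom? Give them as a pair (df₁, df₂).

degrees of freedom = [2, 27]

k = 3 groups, N = 30 total
df = (k−1, N−k) = (3−1, 30−3) = (2, 27)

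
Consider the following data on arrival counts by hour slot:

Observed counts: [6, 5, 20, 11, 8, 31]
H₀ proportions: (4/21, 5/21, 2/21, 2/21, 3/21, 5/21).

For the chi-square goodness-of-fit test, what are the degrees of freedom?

degrees of freedom = 5

df = k − 1 = 6 − 1 = 5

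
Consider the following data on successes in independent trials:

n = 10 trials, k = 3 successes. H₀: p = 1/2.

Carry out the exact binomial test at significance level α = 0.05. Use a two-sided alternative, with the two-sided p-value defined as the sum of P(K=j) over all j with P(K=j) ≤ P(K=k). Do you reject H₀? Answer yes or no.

reject H₀: no

Exact binomial: n=10, k=3, p₀=1/2=0.5000
P(X=j) = C(n,j)·p₀^j·(1−p₀)^(n−j); p = Σ P(X=j) over j with P(X=j) ≤ P(X=3)
p-value (two-sided) = 0.34375
At α=0.05: p ≥ α → fail to reject H₀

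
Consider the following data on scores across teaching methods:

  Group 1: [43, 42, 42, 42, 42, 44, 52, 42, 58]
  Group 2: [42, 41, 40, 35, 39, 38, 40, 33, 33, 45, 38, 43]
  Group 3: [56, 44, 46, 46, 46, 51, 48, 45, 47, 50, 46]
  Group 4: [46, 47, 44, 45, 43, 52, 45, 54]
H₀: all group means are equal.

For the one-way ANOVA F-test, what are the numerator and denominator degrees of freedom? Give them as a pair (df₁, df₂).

degrees of freedom = [3, 36]

k = 4 groups, N = 40 total
df = (k−1, N−k) = (4−1, 40−4) = (3, 36)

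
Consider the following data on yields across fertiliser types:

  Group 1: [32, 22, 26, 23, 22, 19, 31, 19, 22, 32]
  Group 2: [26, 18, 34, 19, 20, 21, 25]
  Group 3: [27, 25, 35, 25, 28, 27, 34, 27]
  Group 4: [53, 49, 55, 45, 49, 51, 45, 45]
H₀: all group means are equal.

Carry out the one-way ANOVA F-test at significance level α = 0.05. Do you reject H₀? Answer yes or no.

Group means [24.80, 23.29, 28.50, 49.00], grand mean 31.242
SSB = Σnᵢ(x̄ᵢ−x̄)² = 3441.032; SSW = ΣΣ(x−x̄ᵢ)² = 633.029
MSB = 3441.032/3 = 1147.0107; MSW = 633.029/29 = 21.8286
F = MSB/MSW = 52.5463
df = (3, 29)
p-value (upper-tail) = 0.00000
At α=0.05: p < α → reject H₀

reject H₀: yes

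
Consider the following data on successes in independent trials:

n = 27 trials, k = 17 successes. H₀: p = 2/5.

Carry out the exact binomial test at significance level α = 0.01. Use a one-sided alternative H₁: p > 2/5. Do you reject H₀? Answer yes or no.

Exact binomial: n=27, k=17, p₀=2/5=0.4000
P(X≥17) from Σ C(n,i)·p₀^i·(1−p₀)^(n−i)
p-value (one-sided, H₁ greater) = 0.01338
At α=0.01: p ≥ α → fail to reject H₀

reject H₀: no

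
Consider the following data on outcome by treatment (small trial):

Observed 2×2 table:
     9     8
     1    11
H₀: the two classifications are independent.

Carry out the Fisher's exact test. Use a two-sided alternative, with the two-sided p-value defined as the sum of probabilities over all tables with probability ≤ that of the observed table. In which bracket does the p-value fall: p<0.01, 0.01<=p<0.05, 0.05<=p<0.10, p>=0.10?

Margins: r₁=17, r₂=12, c₁=10, c₂=19, n=29
p_obs = C(17,9)·C(12,1)/C(29,10); sum pmf over tables with pmf ≤ p_obs
p-value (two-sided) = 0.01909
→ bracket: 0.01<=p<0.05

p-value bracket: 0.01<=p<0.05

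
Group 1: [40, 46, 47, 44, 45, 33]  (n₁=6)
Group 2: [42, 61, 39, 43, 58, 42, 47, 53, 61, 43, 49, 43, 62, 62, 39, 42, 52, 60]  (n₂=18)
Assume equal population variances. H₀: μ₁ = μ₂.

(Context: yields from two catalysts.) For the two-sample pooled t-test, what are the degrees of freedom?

degrees of freedom = 22

df = n₁ + n₂ − 2 = 6 + 18 − 2 = 22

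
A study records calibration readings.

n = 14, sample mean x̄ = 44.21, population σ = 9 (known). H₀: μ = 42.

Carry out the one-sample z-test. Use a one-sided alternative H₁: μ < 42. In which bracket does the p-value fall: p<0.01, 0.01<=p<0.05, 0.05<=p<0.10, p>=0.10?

SE = σ/√n = 9/√14 = 2.4054
z = (x̄−μ₀)/SE = (44.21−42)/2.4054 = 0.9188
p-value (one-sided, H₁ less) = 0.82090
→ bracket: p>=0.10

p-value bracket: p>=0.10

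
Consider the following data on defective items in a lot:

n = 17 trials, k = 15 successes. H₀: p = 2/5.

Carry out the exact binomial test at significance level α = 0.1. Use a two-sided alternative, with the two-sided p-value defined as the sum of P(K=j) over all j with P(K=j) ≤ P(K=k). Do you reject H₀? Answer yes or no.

reject H₀: yes

Exact binomial: n=17, k=15, p₀=2/5=0.4000
P(X=j) = C(n,j)·p₀^j·(1−p₀)^(n−j); p = Σ P(X=j) over j with P(X=j) ≤ P(X=15)
p-value (two-sided) = 0.00006
At α=0.1: p < α → reject H₀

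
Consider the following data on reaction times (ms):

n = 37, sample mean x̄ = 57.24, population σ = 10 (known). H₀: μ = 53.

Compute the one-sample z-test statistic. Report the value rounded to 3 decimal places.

test statistic = 2.579

SE = σ/√n = 10/√37 = 1.6440
z = (x̄−μ₀)/SE = (57.24−53)/1.6440 = 2.5791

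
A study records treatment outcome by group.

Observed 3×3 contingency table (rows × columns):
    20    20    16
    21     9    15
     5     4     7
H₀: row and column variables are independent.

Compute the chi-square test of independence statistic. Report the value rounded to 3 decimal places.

test statistic = 4.219

Row totals [56, 45, 16], col totals [46, 33, 38], n=117
χ² = (20−22.02)²/22.02 + (20−15.79)²/15.79 + (16−18.19)²/18.19 + (21−17.69)²/17.69 + (9−12.69)²/12.69 + (15−14.62)²/14.62 + (5−6.29)²/6.29 + (4−4.51)²/4.51 + (7−5.20)²/5.20 = 4.2191
df = 4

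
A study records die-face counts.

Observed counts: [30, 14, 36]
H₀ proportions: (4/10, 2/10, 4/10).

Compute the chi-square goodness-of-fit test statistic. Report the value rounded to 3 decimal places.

n = 80; E_i = n·p_i = [32.00, 16.00, 32.00]
χ² = (30−32.00)²/32.00 + (14−16.00)²/16.00 + (36−32.00)²/32.00 = 0.8750
df = 2

test statistic = 0.875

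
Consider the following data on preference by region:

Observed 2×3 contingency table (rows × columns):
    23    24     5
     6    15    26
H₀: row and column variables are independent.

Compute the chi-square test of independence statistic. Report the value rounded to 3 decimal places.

Row totals [52, 47], col totals [29, 39, 31], n=99
χ² = (23−15.23)²/15.23 + (24−20.48)²/20.48 + (5−16.28)²/16.28 + (6−13.77)²/13.77 + (15−18.52)²/18.52 + (26−14.72)²/14.72 = 26.0823
df = 2

test statistic = 26.082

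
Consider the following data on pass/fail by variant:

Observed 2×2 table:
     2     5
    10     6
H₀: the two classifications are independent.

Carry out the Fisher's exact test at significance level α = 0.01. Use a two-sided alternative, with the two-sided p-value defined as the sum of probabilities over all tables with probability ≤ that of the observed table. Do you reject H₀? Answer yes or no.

Margins: r₁=7, r₂=16, c₁=12, c₂=11, n=23
p_obs = C(7,2)·C(16,10)/C(23,12); sum pmf over tables with pmf ≤ p_obs
p-value (two-sided) = 0.19303
At α=0.01: p ≥ α → fail to reject H₀

reject H₀: no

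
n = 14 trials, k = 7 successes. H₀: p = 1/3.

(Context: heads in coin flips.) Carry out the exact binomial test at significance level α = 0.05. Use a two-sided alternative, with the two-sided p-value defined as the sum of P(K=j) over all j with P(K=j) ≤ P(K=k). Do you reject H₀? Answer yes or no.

Exact binomial: n=14, k=7, p₀=1/3=0.3333
P(X=j) = C(n,j)·p₀^j·(1−p₀)^(n−j); p = Σ P(X=j) over j with P(X=j) ≤ P(X=7)
p-value (two-sided) = 0.25480
At α=0.05: p ≥ α → fail to reject H₀

reject H₀: no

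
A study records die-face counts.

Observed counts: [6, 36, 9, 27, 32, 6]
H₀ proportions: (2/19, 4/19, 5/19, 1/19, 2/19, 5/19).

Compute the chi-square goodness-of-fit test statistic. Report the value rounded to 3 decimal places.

n = 116; E_i = n·p_i = [12.21, 24.42, 30.53, 6.11, 12.21, 30.53]
χ² = (6−12.21)²/12.21 + (36−24.42)²/24.42 + (9−30.53)²/30.53 + (27−6.11)²/6.11 + (32−12.21)²/12.21 + (6−30.53)²/30.53 = 147.1172
df = 5

test statistic = 147.117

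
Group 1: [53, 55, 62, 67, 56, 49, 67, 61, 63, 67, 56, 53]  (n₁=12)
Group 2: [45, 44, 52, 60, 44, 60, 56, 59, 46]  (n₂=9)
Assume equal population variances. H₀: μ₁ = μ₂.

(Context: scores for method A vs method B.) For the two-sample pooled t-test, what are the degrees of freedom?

df = n₁ + n₂ − 2 = 12 + 9 − 2 = 19

degrees of freedom = 19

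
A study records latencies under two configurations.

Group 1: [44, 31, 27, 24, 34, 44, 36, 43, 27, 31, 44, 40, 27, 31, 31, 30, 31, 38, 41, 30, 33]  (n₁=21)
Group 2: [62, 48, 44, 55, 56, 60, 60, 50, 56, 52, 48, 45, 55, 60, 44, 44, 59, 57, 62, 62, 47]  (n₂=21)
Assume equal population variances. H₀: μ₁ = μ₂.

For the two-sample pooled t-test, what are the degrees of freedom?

df = n₁ + n₂ − 2 = 21 + 21 − 2 = 40

degrees of freedom = 40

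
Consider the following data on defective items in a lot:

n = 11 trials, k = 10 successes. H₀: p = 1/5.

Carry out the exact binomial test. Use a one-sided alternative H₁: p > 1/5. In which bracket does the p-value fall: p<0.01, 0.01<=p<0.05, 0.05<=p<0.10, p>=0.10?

p-value bracket: p<0.01

Exact binomial: n=11, k=10, p₀=1/5=0.2000
P(X≥10) from Σ C(n,i)·p₀^i·(1−p₀)^(n−i)
p-value (one-sided, H₁ greater) = 0.00000
→ bracket: p<0.01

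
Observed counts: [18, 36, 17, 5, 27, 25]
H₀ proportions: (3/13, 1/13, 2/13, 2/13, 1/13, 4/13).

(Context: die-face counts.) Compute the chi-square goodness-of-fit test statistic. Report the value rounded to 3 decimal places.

n = 128; E_i = n·p_i = [29.54, 9.85, 19.69, 19.69, 9.85, 39.38]
χ² = (18−29.54)²/29.54 + (36−9.85)²/9.85 + (17−19.69)²/19.69 + (5−19.69)²/19.69 + (27−9.85)²/9.85 + (25−39.38)²/39.38 = 120.4473
df = 5

test statistic = 120.447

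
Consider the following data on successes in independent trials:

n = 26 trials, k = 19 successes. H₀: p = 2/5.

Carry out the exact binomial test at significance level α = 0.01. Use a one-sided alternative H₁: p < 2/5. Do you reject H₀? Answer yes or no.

Exact binomial: n=26, k=19, p₀=2/5=0.4000
P(X≤19) from Σ C(n,i)·p₀^i·(1−p₀)^(n−i)
p-value (one-sided, H₁ less) = 0.99986
At α=0.01: p ≥ α → fail to reject H₀

reject H₀: no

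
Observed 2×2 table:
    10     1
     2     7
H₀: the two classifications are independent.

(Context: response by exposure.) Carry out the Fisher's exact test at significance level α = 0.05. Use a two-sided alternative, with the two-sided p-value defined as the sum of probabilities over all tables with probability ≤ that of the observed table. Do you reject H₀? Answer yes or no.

reject H₀: yes

Margins: r₁=11, r₂=9, c₁=12, c₂=8, n=20
p_obs = C(11,10)·C(9,2)/C(20,12); sum pmf over tables with pmf ≤ p_obs
p-value (two-sided) = 0.00452
At α=0.05: p < α → reject H₀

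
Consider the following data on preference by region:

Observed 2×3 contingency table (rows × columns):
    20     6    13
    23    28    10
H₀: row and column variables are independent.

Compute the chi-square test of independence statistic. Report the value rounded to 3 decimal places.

Row totals [39, 61], col totals [43, 34, 23], n=100
χ² = (20−16.77)²/16.77 + (6−13.26)²/13.26 + (13−8.97)²/8.97 + (23−26.23)²/26.23 + (28−20.74)²/20.74 + (10−14.03)²/14.03 = 10.5043
df = 2

test statistic = 10.504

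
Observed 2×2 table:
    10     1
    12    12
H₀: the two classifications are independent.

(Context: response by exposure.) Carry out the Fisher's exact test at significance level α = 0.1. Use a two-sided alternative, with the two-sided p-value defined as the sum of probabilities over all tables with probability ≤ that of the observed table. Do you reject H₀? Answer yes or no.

reject H₀: yes

Margins: r₁=11, r₂=24, c₁=22, c₂=13, n=35
p_obs = C(11,10)·C(24,12)/C(35,22); sum pmf over tables with pmf ≤ p_obs
p-value (two-sided) = 0.02700
At α=0.1: p < α → reject H₀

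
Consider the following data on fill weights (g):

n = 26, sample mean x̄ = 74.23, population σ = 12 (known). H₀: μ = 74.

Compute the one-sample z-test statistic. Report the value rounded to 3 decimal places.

test statistic = 0.098

SE = σ/√n = 12/√26 = 2.3534
z = (x̄−μ₀)/SE = (74.23−74)/2.3534 = 0.0977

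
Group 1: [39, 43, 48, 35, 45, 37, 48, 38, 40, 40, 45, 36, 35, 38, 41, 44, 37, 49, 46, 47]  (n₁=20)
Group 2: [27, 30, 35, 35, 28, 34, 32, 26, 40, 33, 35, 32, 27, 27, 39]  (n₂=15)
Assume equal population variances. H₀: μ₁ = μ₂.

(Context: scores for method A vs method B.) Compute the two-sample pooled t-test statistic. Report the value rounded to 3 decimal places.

test statistic = 6.110

x̄₁=41.550, s₁=4.673, n₁=20
x̄₂=32.000, s₂=4.440, n₂=15
s_p² = [19·4.673² + 14·4.440²]/33 = 20.9379
SE = √(s_p²·(1/20+1/15)) = 1.5629
t = (41.550−32.000)/1.5629 = 6.1103
df = 33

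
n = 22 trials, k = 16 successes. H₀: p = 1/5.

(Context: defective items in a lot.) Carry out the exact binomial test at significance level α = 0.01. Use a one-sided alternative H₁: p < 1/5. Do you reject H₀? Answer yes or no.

reject H₀: no

Exact binomial: n=22, k=16, p₀=1/5=0.2000
P(X≤16) from Σ C(n,i)·p₀^i·(1−p₀)^(n−i)
p-value (one-sided, H₁ less) = 1.00000
At α=0.01: p ≥ α → fail to reject H₀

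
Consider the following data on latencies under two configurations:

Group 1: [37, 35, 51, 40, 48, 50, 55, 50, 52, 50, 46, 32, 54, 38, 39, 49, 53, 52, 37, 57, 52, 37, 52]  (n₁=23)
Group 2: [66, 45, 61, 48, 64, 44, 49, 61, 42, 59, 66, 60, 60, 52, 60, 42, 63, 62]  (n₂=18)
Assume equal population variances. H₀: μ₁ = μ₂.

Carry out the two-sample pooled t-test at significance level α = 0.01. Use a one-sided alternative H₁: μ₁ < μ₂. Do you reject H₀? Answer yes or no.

reject H₀: yes

x̄₁=46.348, s₁=7.541, n₁=23
x̄₂=55.778, s₂=8.544, n₂=18
s_p² = [22·7.541² + 17·8.544²]/39 = 63.9059
SE = √(s_p²·(1/23+1/18)) = 2.5157
t = (46.348−55.778)/2.5157 = -3.7484
df = 39
p-value (one-sided, H₁ less) = 0.00029
At α=0.01: p < α → reject H₀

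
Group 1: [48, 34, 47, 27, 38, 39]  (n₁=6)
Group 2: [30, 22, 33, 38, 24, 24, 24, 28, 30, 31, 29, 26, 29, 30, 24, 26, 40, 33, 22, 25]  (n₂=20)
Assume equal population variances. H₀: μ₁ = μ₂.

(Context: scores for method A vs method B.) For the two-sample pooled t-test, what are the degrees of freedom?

df = n₁ + n₂ − 2 = 6 + 20 − 2 = 24

degrees of freedom = 24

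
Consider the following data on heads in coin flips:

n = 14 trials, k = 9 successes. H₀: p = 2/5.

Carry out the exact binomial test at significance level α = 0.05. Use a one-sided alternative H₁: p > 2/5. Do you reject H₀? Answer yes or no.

reject H₀: no

Exact binomial: n=14, k=9, p₀=2/5=0.4000
P(X≥9) from Σ C(n,i)·p₀^i·(1−p₀)^(n−i)
p-value (one-sided, H₁ greater) = 0.05832
At α=0.05: p ≥ α → fail to reject H₀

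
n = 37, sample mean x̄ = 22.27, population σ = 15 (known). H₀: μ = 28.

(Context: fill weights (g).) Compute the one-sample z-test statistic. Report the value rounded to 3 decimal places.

SE = σ/√n = 15/√37 = 2.4660
z = (x̄−μ₀)/SE = (22.27−28)/2.4660 = -2.3236

test statistic = -2.324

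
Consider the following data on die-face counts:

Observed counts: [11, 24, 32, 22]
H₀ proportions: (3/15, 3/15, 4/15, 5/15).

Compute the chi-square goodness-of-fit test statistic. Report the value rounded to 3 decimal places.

n = 89; E_i = n·p_i = [17.80, 17.80, 23.73, 29.67]
χ² = (11−17.80)²/17.80 + (24−17.80)²/17.80 + (32−23.73)²/23.73 + (22−29.67)²/29.67 = 9.6180
df = 3

test statistic = 9.618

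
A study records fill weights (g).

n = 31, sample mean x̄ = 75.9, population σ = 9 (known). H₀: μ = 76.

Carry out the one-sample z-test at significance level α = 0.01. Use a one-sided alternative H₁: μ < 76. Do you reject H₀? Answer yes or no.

reject H₀: no

SE = σ/√n = 9/√31 = 1.6164
z = (x̄−μ₀)/SE = (75.9−76)/1.6164 = -0.0619
p-value (one-sided, H₁ less) = 0.47534
At α=0.01: p ≥ α → fail to reject H₀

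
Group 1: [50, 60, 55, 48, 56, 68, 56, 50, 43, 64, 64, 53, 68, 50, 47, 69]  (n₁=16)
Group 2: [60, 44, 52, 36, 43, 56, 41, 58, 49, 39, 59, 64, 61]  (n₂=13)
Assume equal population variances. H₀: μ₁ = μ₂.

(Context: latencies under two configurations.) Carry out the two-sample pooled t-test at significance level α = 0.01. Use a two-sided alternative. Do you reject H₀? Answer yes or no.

reject H₀: no

x̄₁=56.312, s₁=8.292, n₁=16
x̄₂=50.923, s₂=9.465, n₂=13
s_p² = [15·8.292² + 12·9.465²]/27 = 78.0134
SE = √(s_p²·(1/16+1/13)) = 3.2980
t = (56.312−50.923)/3.2980 = 1.6341
df = 27
p-value (two-sided) = 0.11384
At α=0.01: p ≥ α → fail to reject H₀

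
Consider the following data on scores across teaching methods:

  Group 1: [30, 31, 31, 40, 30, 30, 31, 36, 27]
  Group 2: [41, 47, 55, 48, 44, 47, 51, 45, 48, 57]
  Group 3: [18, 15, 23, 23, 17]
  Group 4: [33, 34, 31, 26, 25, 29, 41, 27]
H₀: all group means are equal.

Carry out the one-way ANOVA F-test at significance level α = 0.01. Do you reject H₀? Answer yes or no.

Group means [31.78, 48.30, 19.20, 30.75], grand mean 34.719
SSB = Σnᵢ(x̄ᵢ−x̄)² = 3252.513; SSW = ΣΣ(x−x̄ᵢ)² = 579.956
MSB = 3252.513/3 = 1084.1711; MSW = 579.956/28 = 20.7127
F = MSB/MSW = 52.3433
df = (3, 28)
p-value (upper-tail) = 0.00000
At α=0.01: p < α → reject H₀

reject H₀: yes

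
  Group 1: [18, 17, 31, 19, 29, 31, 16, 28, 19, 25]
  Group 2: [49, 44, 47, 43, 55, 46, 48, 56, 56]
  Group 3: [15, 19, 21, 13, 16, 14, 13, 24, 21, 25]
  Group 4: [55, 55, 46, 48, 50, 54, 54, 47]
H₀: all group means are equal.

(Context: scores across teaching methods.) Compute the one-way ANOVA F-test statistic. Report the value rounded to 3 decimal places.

Group means [23.30, 49.33, 18.10, 51.12], grand mean 34.243
SSB = Σnᵢ(x̄ᵢ−x̄)² = 8132.936; SSW = ΣΣ(x−x̄ᵢ)² = 825.875
MSB = 8132.936/3 = 2710.9786; MSW = 825.875/33 = 25.0265
F = MSB/MSW = 108.3243
df = (3, 33)

test statistic = 108.324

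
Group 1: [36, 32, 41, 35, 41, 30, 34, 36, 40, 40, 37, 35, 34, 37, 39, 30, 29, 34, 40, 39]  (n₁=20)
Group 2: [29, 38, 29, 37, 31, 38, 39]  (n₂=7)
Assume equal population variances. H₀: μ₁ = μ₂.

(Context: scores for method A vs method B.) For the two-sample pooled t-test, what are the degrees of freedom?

degrees of freedom = 25

df = n₁ + n₂ − 2 = 20 + 7 − 2 = 25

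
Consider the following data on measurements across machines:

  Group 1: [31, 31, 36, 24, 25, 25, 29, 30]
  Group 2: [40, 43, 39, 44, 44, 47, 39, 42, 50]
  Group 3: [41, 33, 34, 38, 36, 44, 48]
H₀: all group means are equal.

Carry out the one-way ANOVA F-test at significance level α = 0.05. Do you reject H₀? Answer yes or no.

reject H₀: yes

Group means [28.88, 43.11, 39.14], grand mean 37.208
SSB = Σnᵢ(x̄ᵢ−x̄)² = 895.337; SSW = ΣΣ(x−x̄ᵢ)² = 404.621
MSB = 895.337/2 = 447.6687; MSW = 404.621/21 = 19.2677
F = MSB/MSW = 23.2342
df = (2, 21)
p-value (upper-tail) = 0.00000
At α=0.05: p < α → reject H₀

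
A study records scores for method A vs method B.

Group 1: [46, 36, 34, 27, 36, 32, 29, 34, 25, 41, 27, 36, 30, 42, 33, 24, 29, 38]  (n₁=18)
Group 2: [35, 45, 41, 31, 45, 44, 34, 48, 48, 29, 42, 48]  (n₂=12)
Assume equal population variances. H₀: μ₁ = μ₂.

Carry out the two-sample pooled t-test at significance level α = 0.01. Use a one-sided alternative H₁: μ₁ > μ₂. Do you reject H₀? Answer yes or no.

reject H₀: no

x̄₁=33.278, s₁=6.066, n₁=18
x̄₂=40.833, s₂=6.860, n₂=12
s_p² = [17·6.066² + 11·6.860²]/28 = 40.8313
SE = √(s_p²·(1/18+1/12)) = 2.3814
t = (33.278−40.833)/2.3814 = -3.1727
df = 28
p-value (one-sided, H₁ greater) = 0.99818
At α=0.01: p ≥ α → fail to reject H₀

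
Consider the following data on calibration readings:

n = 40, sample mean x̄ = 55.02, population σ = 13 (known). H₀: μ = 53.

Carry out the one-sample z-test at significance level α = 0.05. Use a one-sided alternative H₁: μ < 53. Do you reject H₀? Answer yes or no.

SE = σ/√n = 13/√40 = 2.0555
z = (x̄−μ₀)/SE = (55.02−53)/2.0555 = 0.9827
p-value (one-sided, H₁ less) = 0.83713
At α=0.05: p ≥ α → fail to reject H₀

reject H₀: no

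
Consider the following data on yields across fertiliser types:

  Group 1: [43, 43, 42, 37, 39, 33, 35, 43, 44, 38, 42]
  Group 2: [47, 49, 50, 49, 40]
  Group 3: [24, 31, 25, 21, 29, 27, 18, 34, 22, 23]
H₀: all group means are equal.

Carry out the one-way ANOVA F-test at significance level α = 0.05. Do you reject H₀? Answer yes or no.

Group means [39.91, 47.00, 25.40], grand mean 35.692
SSB = Σnᵢ(x̄ᵢ−x̄)² = 1894.229; SSW = ΣΣ(x−x̄ᵢ)² = 419.309
MSB = 1894.229/2 = 947.1147; MSW = 419.309/23 = 18.2308
F = MSB/MSW = 51.9513
df = (2, 23)
p-value (upper-tail) = 0.00000
At α=0.05: p < α → reject H₀

reject H₀: yes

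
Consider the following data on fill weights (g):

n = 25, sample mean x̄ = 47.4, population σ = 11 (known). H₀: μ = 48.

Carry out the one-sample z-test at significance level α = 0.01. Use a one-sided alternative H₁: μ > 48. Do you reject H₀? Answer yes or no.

SE = σ/√n = 11/√25 = 2.2000
z = (x̄−μ₀)/SE = (47.4−48)/2.2000 = -0.2727
p-value (one-sided, H₁ greater) = 0.60747
At α=0.01: p ≥ α → fail to reject H₀

reject H₀: no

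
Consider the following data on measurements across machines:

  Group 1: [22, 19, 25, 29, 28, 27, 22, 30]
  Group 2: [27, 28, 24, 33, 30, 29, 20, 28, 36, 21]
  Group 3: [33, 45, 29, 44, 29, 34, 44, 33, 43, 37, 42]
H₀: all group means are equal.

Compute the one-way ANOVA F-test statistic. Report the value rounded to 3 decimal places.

test statistic = 15.361

Group means [25.25, 27.60, 37.55], grand mean 30.724
SSB = Σnᵢ(x̄ᵢ−x̄)² = 849.166; SSW = ΣΣ(x−x̄ᵢ)² = 718.627
MSB = 849.166/2 = 424.5829; MSW = 718.627/26 = 27.6395
F = MSB/MSW = 15.3614
df = (2, 26)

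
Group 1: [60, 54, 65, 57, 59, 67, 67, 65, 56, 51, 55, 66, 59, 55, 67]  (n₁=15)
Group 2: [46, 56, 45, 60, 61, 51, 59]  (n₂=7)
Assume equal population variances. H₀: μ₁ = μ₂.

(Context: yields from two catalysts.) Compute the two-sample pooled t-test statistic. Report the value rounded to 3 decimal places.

x̄₁=60.200, s₁=5.519, n₁=15
x̄₂=54.000, s₂=6.683, n₂=7
s_p² = [14·5.519² + 6·6.683²]/20 = 34.7200
SE = √(s_p²·(1/15+1/7)) = 2.6972
t = (60.200−54.000)/2.6972 = 2.2987
df = 20

test statistic = 2.299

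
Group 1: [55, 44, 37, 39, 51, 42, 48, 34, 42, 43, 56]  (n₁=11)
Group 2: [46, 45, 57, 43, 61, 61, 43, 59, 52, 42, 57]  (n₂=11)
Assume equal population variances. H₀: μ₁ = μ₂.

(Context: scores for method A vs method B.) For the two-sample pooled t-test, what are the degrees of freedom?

degrees of freedom = 20

df = n₁ + n₂ − 2 = 11 + 11 − 2 = 20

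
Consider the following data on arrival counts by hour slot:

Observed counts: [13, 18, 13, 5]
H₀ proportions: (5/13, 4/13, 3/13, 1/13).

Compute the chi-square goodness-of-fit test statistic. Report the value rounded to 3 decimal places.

n = 49; E_i = n·p_i = [18.85, 15.08, 11.31, 3.77]
χ² = (13−18.85)²/18.85 + (18−15.08)²/15.08 + (13−11.31)²/11.31 + (5−3.77)²/3.77 = 3.0354
df = 3

test statistic = 3.035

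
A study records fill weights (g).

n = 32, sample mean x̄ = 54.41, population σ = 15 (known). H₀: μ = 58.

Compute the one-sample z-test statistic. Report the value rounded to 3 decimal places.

SE = σ/√n = 15/√32 = 2.6517
z = (x̄−μ₀)/SE = (54.41−58)/2.6517 = -1.3539

test statistic = -1.354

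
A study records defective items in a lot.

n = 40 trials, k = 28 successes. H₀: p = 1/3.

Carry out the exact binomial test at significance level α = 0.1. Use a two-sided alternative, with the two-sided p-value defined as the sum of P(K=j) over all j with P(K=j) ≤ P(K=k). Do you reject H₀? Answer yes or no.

Exact binomial: n=40, k=28, p₀=1/3=0.3333
P(X=j) = C(n,j)·p₀^j·(1−p₀)^(n−j); p = Σ P(X=j) over j with P(X=j) ≤ P(X=28)
p-value (two-sided) = 0.00000
At α=0.1: p < α → reject H₀

reject H₀: yes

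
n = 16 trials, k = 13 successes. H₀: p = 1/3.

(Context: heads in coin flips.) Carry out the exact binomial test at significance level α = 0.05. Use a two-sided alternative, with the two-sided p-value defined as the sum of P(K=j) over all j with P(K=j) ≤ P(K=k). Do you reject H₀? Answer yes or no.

Exact binomial: n=16, k=13, p₀=1/3=0.3333
P(X=j) = C(n,j)·p₀^j·(1−p₀)^(n−j); p = Σ P(X=j) over j with P(X=j) ≤ P(X=13)
p-value (two-sided) = 0.00012
At α=0.05: p < α → reject H₀

reject H₀: yes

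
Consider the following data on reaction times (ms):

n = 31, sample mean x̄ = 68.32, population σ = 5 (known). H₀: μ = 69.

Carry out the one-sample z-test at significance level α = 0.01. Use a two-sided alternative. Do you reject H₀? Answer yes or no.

reject H₀: no

SE = σ/√n = 5/√31 = 0.8980
z = (x̄−μ₀)/SE = (68.32−69)/0.8980 = -0.7572
p-value (two-sided) = 0.44892
At α=0.01: p ≥ α → fail to reject H₀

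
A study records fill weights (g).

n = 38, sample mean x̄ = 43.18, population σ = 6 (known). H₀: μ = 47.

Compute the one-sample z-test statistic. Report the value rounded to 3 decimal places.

SE = σ/√n = 6/√38 = 0.9733
z = (x̄−μ₀)/SE = (43.18−47)/0.9733 = -3.9247

test statistic = -3.925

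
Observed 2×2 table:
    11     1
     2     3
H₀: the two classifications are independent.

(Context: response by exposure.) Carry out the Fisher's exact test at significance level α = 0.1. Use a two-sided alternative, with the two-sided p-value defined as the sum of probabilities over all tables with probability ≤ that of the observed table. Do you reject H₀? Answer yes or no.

Margins: r₁=12, r₂=5, c₁=13, c₂=4, n=17
p_obs = C(12,11)·C(5,2)/C(17,13); sum pmf over tables with pmf ≤ p_obs
p-value (two-sided) = 0.05252
At α=0.1: p < α → reject H₀

reject H₀: yes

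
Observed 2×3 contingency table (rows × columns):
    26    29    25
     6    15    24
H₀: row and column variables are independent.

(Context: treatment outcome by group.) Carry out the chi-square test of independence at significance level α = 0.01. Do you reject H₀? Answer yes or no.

Row totals [80, 45], col totals [32, 44, 49], n=125
χ² = (26−20.48)²/20.48 + (29−28.16)²/28.16 + (25−31.36)²/31.36 + (6−11.52)²/11.52 + (15−15.84)²/15.84 + (24−17.64)²/17.64 = 7.7853
df = 2
p-value (upper-tail) = 0.02039
At α=0.01: p ≥ α → fail to reject H₀

reject H₀: no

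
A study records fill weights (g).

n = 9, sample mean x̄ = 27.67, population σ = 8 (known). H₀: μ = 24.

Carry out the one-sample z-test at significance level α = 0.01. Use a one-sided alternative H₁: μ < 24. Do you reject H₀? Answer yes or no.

reject H₀: no

SE = σ/√n = 8/√9 = 2.6667
z = (x̄−μ₀)/SE = (27.67−24)/2.6667 = 1.3763
p-value (one-sided, H₁ less) = 0.91563
At α=0.01: p ≥ α → fail to reject H₀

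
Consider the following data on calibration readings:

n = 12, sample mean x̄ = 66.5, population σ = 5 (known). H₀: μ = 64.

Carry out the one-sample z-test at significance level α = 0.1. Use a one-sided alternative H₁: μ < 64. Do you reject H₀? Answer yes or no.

SE = σ/√n = 5/√12 = 1.4434
z = (x̄−μ₀)/SE = (66.5−64)/1.4434 = 1.7321
p-value (one-sided, H₁ less) = 0.95837
At α=0.1: p ≥ α → fail to reject H₀

reject H₀: no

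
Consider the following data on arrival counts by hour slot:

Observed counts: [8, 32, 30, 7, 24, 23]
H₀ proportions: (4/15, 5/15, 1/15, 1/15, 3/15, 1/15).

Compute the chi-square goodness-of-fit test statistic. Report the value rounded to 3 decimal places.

test statistic = 104.726

n = 124; E_i = n·p_i = [33.07, 41.33, 8.27, 8.27, 24.80, 8.27]
χ² = (8−33.07)²/33.07 + (32−41.33)²/41.33 + (30−8.27)²/8.27 + (7−8.27)²/8.27 + (24−24.80)²/24.80 + (23−8.27)²/8.27 = 104.7258
df = 5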